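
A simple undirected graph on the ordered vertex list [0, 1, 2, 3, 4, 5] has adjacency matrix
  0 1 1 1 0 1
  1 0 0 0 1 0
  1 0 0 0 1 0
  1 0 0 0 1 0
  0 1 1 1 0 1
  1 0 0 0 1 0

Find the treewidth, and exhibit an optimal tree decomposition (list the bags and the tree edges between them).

Each bag holds 3 vertices, so the decomposition has width 2, which upper-bounds the treewidth. For the lower bound, G contains the cycle 4–1–0–2–4, so G is not a forest; only forests have treewidth ≤ 1, hence tw(G) ≥ 2. Hence tw(G) = 2 exactly.

Treewidth 2.
One such decomposition:
Bags: B1 = {0, 1, 4}  B2 = {0, 2, 4}  B3 = {0, 3, 4}  B4 = {0, 4, 5}
Tree: B1–B2, B2–B3, B3–B4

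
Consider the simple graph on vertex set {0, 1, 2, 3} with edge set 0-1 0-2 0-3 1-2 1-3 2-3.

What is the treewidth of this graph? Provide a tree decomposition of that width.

Treewidth 3.
One such decomposition:
Bags: B1 = {0, 1, 2, 3}
Tree: (single bag)

A single bag containing all 4 vertices is trivially a valid decomposition of width 3. Conversely, {0, 1, 2, 3} is a clique of size 4, and the vertices of any clique must share a bag in every tree decomposition; so some bag has ≥ 4 vertices and tw(G) ≥ 3. The upper and lower bounds meet at 3, so that is the treewidth.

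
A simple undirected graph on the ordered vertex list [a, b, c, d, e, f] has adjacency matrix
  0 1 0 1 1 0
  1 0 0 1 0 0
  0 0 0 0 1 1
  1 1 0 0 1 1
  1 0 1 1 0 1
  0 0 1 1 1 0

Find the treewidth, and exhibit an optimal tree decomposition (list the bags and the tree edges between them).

Treewidth 2.
One optimal decomposition is:
Bags: B1 = {a, d, e}  B2 = {d, e, f}  B3 = {a, b, d}  B4 = {c, e, f}
Tree: B1–B2, B1–B3, B2–B4

Every bag has size at most 3, so the width is 3 − 1 = 2 and tw(G) ≤ 2. Conversely, {a, d, e} is a clique of size 3, and the vertices of any clique must share a bag in every tree decomposition; so some bag has ≥ 3 vertices and tw(G) ≥ 2. Hence tw(G) = 2 exactly.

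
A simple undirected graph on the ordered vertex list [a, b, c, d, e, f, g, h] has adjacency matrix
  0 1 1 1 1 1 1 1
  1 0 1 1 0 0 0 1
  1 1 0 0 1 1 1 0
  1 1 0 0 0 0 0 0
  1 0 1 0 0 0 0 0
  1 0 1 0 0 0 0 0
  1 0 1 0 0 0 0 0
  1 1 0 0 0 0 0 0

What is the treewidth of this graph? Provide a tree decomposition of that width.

Treewidth 2.
One optimal decomposition is:
Bags: B1 = {a, b, c}  B2 = {a, c, g}  B3 = {a, c, f}  B4 = {a, b, d}  B5 = {a, c, e}  B6 = {a, b, h}
Tree: B1–B2, B1–B3, B1–B4, B2–B5, B1–B6

Each bag holds 3 vertices, so the decomposition has width 2, which upper-bounds the treewidth. On the other hand G contains the 3-clique {a, b, d}. A clique must lie in a single bag of any decomposition, so no decomposition can have width below 2. Hence tw(G) = 2 exactly.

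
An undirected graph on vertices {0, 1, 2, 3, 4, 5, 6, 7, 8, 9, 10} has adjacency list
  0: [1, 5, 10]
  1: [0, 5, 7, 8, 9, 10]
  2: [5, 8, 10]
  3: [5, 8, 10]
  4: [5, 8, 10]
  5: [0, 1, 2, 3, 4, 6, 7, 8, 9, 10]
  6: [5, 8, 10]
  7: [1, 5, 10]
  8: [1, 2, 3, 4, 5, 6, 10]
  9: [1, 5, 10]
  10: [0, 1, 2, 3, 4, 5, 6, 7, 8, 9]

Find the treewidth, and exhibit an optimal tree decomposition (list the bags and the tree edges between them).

Every bag has size at most 4, so the width is 4 − 1 = 3 and tw(G) ≤ 3. On the other hand G contains the 4-clique {0, 1, 5, 10}. A clique must lie in a single bag of any decomposition, so no decomposition can have width below 3. Hence tw(G) = 3 exactly.

Treewidth 3.
Bags: B1 = {1, 5, 8, 10}  B2 = {2, 5, 8, 10}  B3 = {4, 5, 8, 10}  B4 = {1, 5, 7, 10}  B5 = {1, 5, 9, 10}  B6 = {5, 6, 8, 10}  B7 = {3, 5, 8, 10}  B8 = {0, 1, 5, 10}
Tree: B1–B2, B2–B3, B1–B4, B1–B5, B2–B6, B2–B7, B4–B8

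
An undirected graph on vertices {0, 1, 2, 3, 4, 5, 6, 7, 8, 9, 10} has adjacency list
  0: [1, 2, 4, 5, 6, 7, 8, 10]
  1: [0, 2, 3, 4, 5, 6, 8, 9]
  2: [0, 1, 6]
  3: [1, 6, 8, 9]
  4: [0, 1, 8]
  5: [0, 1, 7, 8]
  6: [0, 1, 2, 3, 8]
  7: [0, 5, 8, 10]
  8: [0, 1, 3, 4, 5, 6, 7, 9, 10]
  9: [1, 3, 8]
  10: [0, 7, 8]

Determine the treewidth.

3

A width-3 tree decomposition is:
Bags: B1 = {0, 1, 2, 6}  B2 = {0, 1, 6, 8}  B3 = {1, 3, 6, 8}  B4 = {0, 1, 4, 8}  B5 = {1, 3, 8, 9}  B6 = {0, 1, 5, 8}  B7 = {0, 5, 7, 8}  B8 = {0, 7, 8, 10}
Tree: B1–B2, B2–B3, B2–B4, B3–B5, B4–B6, B6–B7, B7–B8
Every bag has size at most 4, so the width is 4 − 1 = 3 and tw(G) ≤ 3. On the other hand G contains the 4-clique {0, 1, 4, 8}. A clique must lie in a single bag of any decomposition, so no decomposition can have width below 3. The upper and lower bounds meet at 3, so that is the treewidth.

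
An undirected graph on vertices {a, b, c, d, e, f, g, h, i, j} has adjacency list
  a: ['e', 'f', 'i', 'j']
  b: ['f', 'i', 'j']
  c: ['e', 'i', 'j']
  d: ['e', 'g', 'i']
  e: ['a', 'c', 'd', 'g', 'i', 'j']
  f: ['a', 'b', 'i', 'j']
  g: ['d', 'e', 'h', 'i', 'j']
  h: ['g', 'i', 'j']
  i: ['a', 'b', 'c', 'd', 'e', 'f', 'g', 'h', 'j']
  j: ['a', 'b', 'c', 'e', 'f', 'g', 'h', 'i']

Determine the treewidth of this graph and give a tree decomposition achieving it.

Every bag has size at most 4, so the width is 4 − 1 = 3 and tw(G) ≤ 3. On the other hand G contains the 4-clique {d, e, g, i}. A clique must lie in a single bag of any decomposition, so no decomposition can have width below 3. Therefore the treewidth is 3.

Treewidth 3.
Bags: B1 = {c, e, i, j}  B2 = {e, g, i, j}  B3 = {d, e, g, i}  B4 = {a, e, i, j}  B5 = {g, h, i, j}  B6 = {a, f, i, j}  B7 = {b, f, i, j}
Tree: B1–B2, B2–B3, B2–B4, B2–B5, B4–B6, B6–B7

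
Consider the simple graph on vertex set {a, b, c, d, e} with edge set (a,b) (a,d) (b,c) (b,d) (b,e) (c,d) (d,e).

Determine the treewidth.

A width-2 tree decomposition is:
Bags: B1 = {a, b, d}  B2 = {b, d, e}  B3 = {b, c, d}
Tree: B1–B2, B1–B3
Every bag has size at most 3, so the width is 3 − 1 = 2 and tw(G) ≤ 2. Conversely, {b, d, e} is a clique of size 3, and the vertices of any clique must share a bag in every tree decomposition; so some bag has ≥ 3 vertices and tw(G) ≥ 2. Combining the bounds, tw(G) = 2.

2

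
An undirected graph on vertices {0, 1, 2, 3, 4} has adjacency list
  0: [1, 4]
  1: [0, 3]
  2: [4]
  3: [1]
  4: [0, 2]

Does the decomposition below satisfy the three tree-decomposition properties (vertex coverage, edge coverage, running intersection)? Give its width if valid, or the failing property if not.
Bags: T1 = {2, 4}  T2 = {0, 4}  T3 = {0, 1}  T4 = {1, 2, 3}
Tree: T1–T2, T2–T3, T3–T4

No — bags containing vertex 2 are not connected in the tree.

A tree decomposition must satisfy three properties: every vertex lies in some bag; for every edge, both endpoints lie together in some bag; and for every vertex, the bags containing it form a connected subtree. Here bags containing vertex 2 are not connected in the tree, so the decomposition is invalid.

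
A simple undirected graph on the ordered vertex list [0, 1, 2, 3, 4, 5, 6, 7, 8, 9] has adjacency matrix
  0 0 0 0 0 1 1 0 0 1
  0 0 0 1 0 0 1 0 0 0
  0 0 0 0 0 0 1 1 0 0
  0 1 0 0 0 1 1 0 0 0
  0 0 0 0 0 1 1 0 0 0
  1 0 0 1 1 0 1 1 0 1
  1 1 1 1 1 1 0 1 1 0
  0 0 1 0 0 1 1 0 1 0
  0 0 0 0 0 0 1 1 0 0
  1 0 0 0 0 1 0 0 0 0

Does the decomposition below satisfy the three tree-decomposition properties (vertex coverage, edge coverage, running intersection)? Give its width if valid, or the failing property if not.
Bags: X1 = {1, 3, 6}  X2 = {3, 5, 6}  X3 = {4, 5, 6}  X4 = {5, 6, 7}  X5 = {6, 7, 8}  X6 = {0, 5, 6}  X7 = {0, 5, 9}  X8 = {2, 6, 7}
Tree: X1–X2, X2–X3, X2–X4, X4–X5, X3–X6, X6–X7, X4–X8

Yes; width 2.

Every vertex of G appears in some bag (union = {0, 1, 2, 3, 4, 5, 6, 7, 8, 9}); every edge is covered by a bag; and for each vertex v the set of bags containing v is connected in the bag tree. The decomposition is therefore valid. The largest bag has 3 vertices, so the width is 2.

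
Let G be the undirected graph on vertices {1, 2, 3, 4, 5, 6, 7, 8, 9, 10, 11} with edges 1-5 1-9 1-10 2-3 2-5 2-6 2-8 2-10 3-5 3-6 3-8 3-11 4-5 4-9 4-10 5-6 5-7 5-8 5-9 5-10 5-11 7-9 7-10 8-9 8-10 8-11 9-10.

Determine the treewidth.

3

A width-3 tree decomposition is:
Bags: B1 = {2, 5, 8, 10}  B2 = {2, 3, 5, 8}  B3 = {5, 8, 9, 10}  B4 = {2, 3, 5, 6}  B5 = {4, 5, 9, 10}  B6 = {5, 7, 9, 10}  B7 = {1, 5, 9, 10}  B8 = {3, 5, 8, 11}
Tree: B1–B2, B1–B3, B2–B4, B3–B5, B3–B6, B6–B7, B2–B8
Every bag has size at most 4, so the width is 4 − 1 = 3 and tw(G) ≤ 3. Conversely, {3, 5, 8, 11} is a clique of size 4, and the vertices of any clique must share a bag in every tree decomposition; so some bag has ≥ 4 vertices and tw(G) ≥ 3. The upper and lower bounds meet at 3, so that is the treewidth.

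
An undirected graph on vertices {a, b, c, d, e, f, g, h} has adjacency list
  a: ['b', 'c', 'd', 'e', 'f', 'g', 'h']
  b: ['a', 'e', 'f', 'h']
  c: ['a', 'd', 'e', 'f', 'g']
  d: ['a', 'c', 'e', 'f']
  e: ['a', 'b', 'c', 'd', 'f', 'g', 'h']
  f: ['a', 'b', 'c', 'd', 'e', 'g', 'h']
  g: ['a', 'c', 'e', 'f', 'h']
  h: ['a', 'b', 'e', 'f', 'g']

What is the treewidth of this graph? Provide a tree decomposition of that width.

Treewidth 4.
One optimal decomposition is:
Bags: B1 = {a, b, e, f, h}  B2 = {a, e, f, g, h}  B3 = {a, c, e, f, g}  B4 = {a, c, d, e, f}
Tree: B1–B2, B2–B3, B3–B4

Each bag holds 5 vertices, so the decomposition has width 4, which upper-bounds the treewidth. Conversely, {a, c, d, e, f} is a clique of size 5, and the vertices of any clique must share a bag in every tree decomposition; so some bag has ≥ 5 vertices and tw(G) ≥ 4. Therefore the treewidth is 4.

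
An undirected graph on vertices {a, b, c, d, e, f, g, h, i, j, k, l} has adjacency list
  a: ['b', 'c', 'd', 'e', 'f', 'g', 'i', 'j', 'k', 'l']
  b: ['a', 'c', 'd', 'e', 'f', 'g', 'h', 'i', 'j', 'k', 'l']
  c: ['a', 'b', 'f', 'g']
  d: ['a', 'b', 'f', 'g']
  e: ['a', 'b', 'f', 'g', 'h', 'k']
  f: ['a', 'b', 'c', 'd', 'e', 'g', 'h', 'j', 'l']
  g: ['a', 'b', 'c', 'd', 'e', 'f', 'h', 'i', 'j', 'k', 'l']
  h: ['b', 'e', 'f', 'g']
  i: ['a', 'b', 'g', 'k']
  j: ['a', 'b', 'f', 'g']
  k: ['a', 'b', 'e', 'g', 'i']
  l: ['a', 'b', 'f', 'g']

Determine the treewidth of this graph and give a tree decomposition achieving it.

The largest bag has 5 vertices, giving width 4; this decomposition certifies tw(G) ≤ 4. Conversely, {b, e, f, g, h} is a clique of size 5, and the vertices of any clique must share a bag in every tree decomposition; so some bag has ≥ 5 vertices and tw(G) ≥ 4. The upper and lower bounds meet at 4, so that is the treewidth.

Treewidth 4.
One such decomposition:
Bags: B1 = {a, b, d, f, g}  B2 = {a, b, f, g, j}  B3 = {a, b, e, f, g}  B4 = {a, b, e, g, k}  B5 = {a, b, g, i, k}  B6 = {a, b, c, f, g}  B7 = {a, b, f, g, l}  B8 = {b, e, f, g, h}
Tree: B1–B2, B2–B3, B3–B4, B4–B5, B2–B6, B1–B7, B3–B8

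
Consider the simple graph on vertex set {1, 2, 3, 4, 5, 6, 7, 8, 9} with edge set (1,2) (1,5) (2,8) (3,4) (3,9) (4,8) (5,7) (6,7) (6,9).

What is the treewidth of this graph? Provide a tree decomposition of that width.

Treewidth 2.
One optimal decomposition is:
Bags: B1 = {2, 4, 8}  B2 = {1, 2, 4}  B3 = {1, 4, 5}  B4 = {4, 5, 7}  B5 = {4, 6, 7}  B6 = {4, 6, 9}  B7 = {3, 4, 9}
Tree: B1–B2, B2–B3, B3–B4, B4–B5, B5–B6, B6–B7

Each bag holds 3 vertices, so the decomposition has width 2, which upper-bounds the treewidth. For the lower bound, G contains the cycle 4–8–2–1–5–7–6–9–3–4, so G is not a forest; only forests have treewidth ≤ 1, hence tw(G) ≥ 2. The upper and lower bounds meet at 2, so that is the treewidth.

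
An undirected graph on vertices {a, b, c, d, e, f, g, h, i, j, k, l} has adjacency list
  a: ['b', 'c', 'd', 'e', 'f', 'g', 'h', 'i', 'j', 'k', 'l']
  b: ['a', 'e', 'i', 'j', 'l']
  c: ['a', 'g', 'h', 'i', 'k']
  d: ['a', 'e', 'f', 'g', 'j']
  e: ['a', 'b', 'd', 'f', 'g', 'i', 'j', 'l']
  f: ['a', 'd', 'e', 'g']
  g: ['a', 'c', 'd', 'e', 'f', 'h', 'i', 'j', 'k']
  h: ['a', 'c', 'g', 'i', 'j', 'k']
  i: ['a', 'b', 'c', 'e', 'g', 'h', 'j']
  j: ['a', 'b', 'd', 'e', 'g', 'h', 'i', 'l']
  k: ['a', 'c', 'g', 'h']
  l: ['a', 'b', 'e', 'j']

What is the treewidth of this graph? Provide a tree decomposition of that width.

Treewidth 4.
Bags: B1 = {a, e, g, i, j}  B2 = {a, b, e, i, j}  B3 = {a, g, h, i, j}  B4 = {a, d, e, g, j}  B5 = {a, d, e, f, g}  B6 = {a, b, e, j, l}  B7 = {a, c, g, h, i}  B8 = {a, c, g, h, k}
Tree: B1–B2, B1–B3, B1–B4, B4–B5, B2–B6, B3–B7, B7–B8

The largest bag has 5 vertices, giving width 4; this decomposition certifies tw(G) ≤ 4. On the other hand G contains the 5-clique {a, d, e, g, j}. A clique must lie in a single bag of any decomposition, so no decomposition can have width below 4. Hence tw(G) = 4 exactly.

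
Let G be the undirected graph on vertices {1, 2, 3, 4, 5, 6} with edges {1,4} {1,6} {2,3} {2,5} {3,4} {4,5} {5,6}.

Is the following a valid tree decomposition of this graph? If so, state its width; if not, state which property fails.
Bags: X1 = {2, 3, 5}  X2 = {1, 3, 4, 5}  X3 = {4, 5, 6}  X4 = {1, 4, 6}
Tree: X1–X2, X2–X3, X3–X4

No — bags containing vertex 1 are not connected in the tree.

A tree decomposition must satisfy three properties: every vertex lies in some bag; for every edge, both endpoints lie together in some bag; and for every vertex, the bags containing it form a connected subtree. Here bags containing vertex 1 are not connected in the tree, so the decomposition is invalid.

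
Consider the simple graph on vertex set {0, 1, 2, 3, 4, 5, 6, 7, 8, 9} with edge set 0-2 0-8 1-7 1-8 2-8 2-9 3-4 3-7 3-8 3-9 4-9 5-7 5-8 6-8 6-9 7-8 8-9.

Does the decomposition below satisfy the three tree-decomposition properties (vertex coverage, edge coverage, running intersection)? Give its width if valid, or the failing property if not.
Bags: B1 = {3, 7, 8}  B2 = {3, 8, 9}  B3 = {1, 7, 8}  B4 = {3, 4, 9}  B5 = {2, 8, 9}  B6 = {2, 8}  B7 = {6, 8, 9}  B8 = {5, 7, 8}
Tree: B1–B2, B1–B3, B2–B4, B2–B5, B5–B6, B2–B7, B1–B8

A tree decomposition must satisfy three properties: every vertex lies in some bag; for every edge, both endpoints lie together in some bag; and for every vertex, the bags containing it form a connected subtree. Here vertex 0 appears in no bag, so the decomposition is invalid.

No — vertex 0 appears in no bag.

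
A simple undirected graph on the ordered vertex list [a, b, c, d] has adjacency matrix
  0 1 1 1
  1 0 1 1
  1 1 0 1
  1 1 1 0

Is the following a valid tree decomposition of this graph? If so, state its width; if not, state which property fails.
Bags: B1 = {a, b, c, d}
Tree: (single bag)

Every vertex of G appears in some bag (union = {a, b, c, d}); every edge is covered by a bag; and for each vertex v the set of bags containing v is connected in the bag tree. The decomposition is therefore valid. The largest bag has 4 vertices, so the width is 3.

Yes; width 3.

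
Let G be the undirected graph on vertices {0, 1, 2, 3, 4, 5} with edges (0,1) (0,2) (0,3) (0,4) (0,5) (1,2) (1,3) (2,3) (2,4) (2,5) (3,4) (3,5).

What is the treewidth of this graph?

A width-3 tree decomposition is:
Bags: B1 = {0, 1, 2, 3}  B2 = {0, 2, 3, 4}  B3 = {0, 2, 3, 5}
Tree: B1–B2, B1–B3
Every bag has size at most 4, so the width is 4 − 1 = 3 and tw(G) ≤ 3. For the lower bound, the 4 vertices {0, 1, 2, 3} are pairwise adjacent, and any tree decomposition puts a clique entirely inside one bag — forcing width ≥ 3. Therefore the treewidth is 3.

3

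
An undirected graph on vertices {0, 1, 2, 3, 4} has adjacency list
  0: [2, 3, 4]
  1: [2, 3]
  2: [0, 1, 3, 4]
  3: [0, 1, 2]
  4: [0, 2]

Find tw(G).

2

A width-2 tree decomposition is:
Bags: B1 = {0, 2, 4}  B2 = {0, 2, 3}  B3 = {1, 2, 3}
Tree: B1–B2, B2–B3
Each bag holds 3 vertices, so the decomposition has width 2, which upper-bounds the treewidth. Conversely, {0, 2, 3} is a clique of size 3, and the vertices of any clique must share a bag in every tree decomposition; so some bag has ≥ 3 vertices and tw(G) ≥ 2. Combining the bounds, tw(G) = 2.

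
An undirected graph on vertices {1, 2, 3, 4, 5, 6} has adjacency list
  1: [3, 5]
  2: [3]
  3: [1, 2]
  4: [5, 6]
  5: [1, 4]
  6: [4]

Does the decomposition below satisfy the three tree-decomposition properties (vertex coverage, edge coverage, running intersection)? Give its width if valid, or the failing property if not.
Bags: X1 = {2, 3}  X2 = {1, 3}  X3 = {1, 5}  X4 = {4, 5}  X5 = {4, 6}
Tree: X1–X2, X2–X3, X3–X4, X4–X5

Yes; width 1.

Vertex coverage: the bags together contain {1, 2, 3, 4, 5, 6}, the full vertex set. Edge coverage: each edge of G has both endpoints in at least one bag. Running intersection: for every vertex, the bags containing it form a connected subtree. All three properties hold, so this is a valid tree decomposition of width max|bag| − 1 = 1, and hence tw(G) ≤ 1.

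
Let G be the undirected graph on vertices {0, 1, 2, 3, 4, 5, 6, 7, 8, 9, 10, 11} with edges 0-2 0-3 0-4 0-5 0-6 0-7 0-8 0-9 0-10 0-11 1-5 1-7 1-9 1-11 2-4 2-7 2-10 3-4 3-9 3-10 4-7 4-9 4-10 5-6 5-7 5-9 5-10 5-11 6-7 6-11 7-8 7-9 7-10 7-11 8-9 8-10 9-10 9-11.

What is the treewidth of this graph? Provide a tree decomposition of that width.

The largest bag has 5 vertices, giving width 4; this decomposition certifies tw(G) ≤ 4. Conversely, {0, 3, 4, 9, 10} is a clique of size 5, and the vertices of any clique must share a bag in every tree decomposition; so some bag has ≥ 5 vertices and tw(G) ≥ 4. Hence tw(G) = 4 exactly.

Treewidth 4.
One optimal decomposition is:
Bags: B1 = {0, 5, 7, 9, 10}  B2 = {0, 4, 7, 9, 10}  B3 = {0, 3, 4, 9, 10}  B4 = {0, 2, 4, 7, 10}  B5 = {0, 5, 7, 9, 11}  B6 = {1, 5, 7, 9, 11}  B7 = {0, 7, 8, 9, 10}  B8 = {0, 5, 6, 7, 11}
Tree: B1–B2, B2–B3, B2–B4, B1–B5, B5–B6, B2–B7, B5–B8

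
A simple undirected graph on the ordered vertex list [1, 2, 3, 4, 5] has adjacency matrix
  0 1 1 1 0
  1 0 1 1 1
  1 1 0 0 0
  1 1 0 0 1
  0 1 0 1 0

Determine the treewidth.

A width-2 tree decomposition is:
Bags: B1 = {1, 2, 4}  B2 = {1, 2, 3}  B3 = {2, 4, 5}
Tree: B1–B2, B1–B3
Each bag holds 3 vertices, so the decomposition has width 2, which upper-bounds the treewidth. For the lower bound, the 3 vertices {1, 2, 3} are pairwise adjacent, and any tree decomposition puts a clique entirely inside one bag — forcing width ≥ 2. Combining the bounds, tw(G) = 2.

2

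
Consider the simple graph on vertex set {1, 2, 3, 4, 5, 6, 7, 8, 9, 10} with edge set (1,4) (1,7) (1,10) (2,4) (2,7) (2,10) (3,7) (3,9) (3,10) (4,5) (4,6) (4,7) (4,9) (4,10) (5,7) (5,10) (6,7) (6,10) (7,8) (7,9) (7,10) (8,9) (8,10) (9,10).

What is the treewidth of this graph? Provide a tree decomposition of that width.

Every bag has size at most 4, so the width is 4 − 1 = 3 and tw(G) ≤ 3. On the other hand G contains the 4-clique {7, 8, 9, 10}. A clique must lie in a single bag of any decomposition, so no decomposition can have width below 3. Therefore the treewidth is 3.

Treewidth 3.
One optimal decomposition is:
Bags: B1 = {3, 7, 9, 10}  B2 = {4, 7, 9, 10}  B3 = {4, 5, 7, 10}  B4 = {1, 4, 7, 10}  B5 = {7, 8, 9, 10}  B6 = {4, 6, 7, 10}  B7 = {2, 4, 7, 10}
Tree: B1–B2, B2–B3, B2–B4, B1–B5, B3–B6, B3–B7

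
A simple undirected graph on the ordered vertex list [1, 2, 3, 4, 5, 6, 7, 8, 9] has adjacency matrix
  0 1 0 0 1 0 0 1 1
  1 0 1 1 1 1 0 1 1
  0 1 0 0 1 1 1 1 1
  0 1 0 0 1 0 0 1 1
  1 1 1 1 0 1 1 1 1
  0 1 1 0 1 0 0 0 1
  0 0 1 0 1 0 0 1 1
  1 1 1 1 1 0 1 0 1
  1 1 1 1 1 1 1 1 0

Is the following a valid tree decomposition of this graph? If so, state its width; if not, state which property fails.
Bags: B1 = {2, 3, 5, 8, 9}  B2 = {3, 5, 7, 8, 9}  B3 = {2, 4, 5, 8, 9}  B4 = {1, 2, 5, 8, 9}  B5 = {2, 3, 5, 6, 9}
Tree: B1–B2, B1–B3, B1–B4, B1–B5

Vertex coverage: the bags together contain {1, 2, 3, 4, 5, 6, 7, 8, 9}, the full vertex set. Edge coverage: each edge of G has both endpoints in at least one bag. Running intersection: for every vertex, the bags containing it form a connected subtree. All three properties hold, so this is a valid tree decomposition of width max|bag| − 1 = 4, and hence tw(G) ≤ 4.

Yes; width 4.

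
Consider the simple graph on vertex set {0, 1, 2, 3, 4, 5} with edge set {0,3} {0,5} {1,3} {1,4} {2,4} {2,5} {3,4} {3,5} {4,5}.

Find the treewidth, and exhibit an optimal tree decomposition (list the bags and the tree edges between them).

Treewidth 2.
One optimal decomposition is:
Bags: B1 = {2, 4, 5}  B2 = {3, 4, 5}  B3 = {0, 3, 5}  B4 = {1, 3, 4}
Tree: B1–B2, B2–B3, B2–B4

Each bag holds 3 vertices, so the decomposition has width 2, which upper-bounds the treewidth. For the lower bound, the 3 vertices {2, 4, 5} are pairwise adjacent, and any tree decomposition puts a clique entirely inside one bag — forcing width ≥ 2. Therefore the treewidth is 2.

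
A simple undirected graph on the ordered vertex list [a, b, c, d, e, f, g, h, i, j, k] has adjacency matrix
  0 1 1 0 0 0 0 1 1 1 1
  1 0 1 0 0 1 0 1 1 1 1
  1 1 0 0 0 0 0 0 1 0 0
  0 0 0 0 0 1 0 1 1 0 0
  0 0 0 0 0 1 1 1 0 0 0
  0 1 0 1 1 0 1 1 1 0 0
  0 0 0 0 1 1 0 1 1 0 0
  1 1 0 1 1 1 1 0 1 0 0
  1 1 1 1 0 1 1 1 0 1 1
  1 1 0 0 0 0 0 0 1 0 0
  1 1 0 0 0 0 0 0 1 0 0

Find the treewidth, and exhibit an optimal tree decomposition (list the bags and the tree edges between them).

The largest bag has 4 vertices, giving width 3; this decomposition certifies tw(G) ≤ 3. For the lower bound, the 4 vertices {e, f, g, h} are pairwise adjacent, and any tree decomposition puts a clique entirely inside one bag — forcing width ≥ 3. Combining the bounds, tw(G) = 3.

Treewidth 3.
One such decomposition:
Bags: B1 = {a, b, c, i}  B2 = {a, b, h, i}  B3 = {a, b, i, k}  B4 = {b, f, h, i}  B5 = {f, g, h, i}  B6 = {d, f, h, i}  B7 = {e, f, g, h}  B8 = {a, b, i, j}
Tree: B1–B2, B2–B3, B2–B4, B4–B5, B5–B6, B5–B7, B2–B8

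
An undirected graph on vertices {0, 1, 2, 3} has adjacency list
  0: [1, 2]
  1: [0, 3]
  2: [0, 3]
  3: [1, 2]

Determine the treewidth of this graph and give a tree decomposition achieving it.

The largest bag has 3 vertices, giving width 2; this decomposition certifies tw(G) ≤ 2. Since 0–2–3–1–0 is a cycle in G, G is not acyclic. Forests are exactly the graphs of treewidth ≤ 1, so tw(G) ≥ 2. Hence tw(G) = 2 exactly.

Treewidth 2.
One such decomposition:
Bags: B1 = {0, 2, 3}  B2 = {0, 1, 3}
Tree: B1–B2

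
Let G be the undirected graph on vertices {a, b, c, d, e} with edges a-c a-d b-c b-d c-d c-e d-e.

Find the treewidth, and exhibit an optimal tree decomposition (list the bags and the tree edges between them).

Treewidth 2.
One optimal decomposition is:
Bags: B1 = {a, c, d}  B2 = {c, d, e}  B3 = {b, c, d}
Tree: B1–B2, B1–B3

Each bag holds 3 vertices, so the decomposition has width 2, which upper-bounds the treewidth. Conversely, {c, d, e} is a clique of size 3, and the vertices of any clique must share a bag in every tree decomposition; so some bag has ≥ 3 vertices and tw(G) ≥ 2. The upper and lower bounds meet at 2, so that is the treewidth.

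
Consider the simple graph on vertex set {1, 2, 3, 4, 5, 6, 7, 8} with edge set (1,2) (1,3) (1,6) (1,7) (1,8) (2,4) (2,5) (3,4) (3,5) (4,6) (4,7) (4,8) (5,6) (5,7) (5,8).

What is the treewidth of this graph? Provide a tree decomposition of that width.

Each bag holds 4 vertices, so the decomposition has width 3, which upper-bounds the treewidth. For the lower bound: the 4 vertex sets {1,2}, {4,7}, {5}, {3} are disjoint, each induces a connected subgraph, and every pair is joined by at least one edge of G. Contracting each set to a single vertex therefore yields K_{4} as a minor, and since treewidth is minor-monotone, tw(G) ≥ tw(K_{4}) = 3. Therefore the treewidth is 3.

Treewidth 3.
One such decomposition:
Bags: B1 = {1, 2, 4, 5}  B2 = {1, 4, 5, 7}  B3 = {1, 3, 4, 5}  B4 = {1, 4, 5, 6}  B5 = {1, 4, 5, 8}
Tree: B1–B2, B2–B3, B3–B4, B4–B5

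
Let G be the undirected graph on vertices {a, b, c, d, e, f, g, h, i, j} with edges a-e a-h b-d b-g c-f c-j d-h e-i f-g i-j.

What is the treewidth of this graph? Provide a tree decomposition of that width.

Treewidth 2.
One such decomposition:
Bags: B1 = {a, e, i}  B2 = {a, h, i}  B3 = {d, h, i}  B4 = {b, d, i}  B5 = {b, g, i}  B6 = {f, g, i}  B7 = {c, f, i}  B8 = {c, i, j}
Tree: B1–B2, B2–B3, B3–B4, B4–B5, B5–B6, B6–B7, B7–B8

Each bag holds 3 vertices, so the decomposition has width 2, which upper-bounds the treewidth. For the lower bound, G contains the cycle i–e–a–h–d–b–g–f–c–j–i, so G is not a forest; only forests have treewidth ≤ 1, hence tw(G) ≥ 2. Therefore the treewidth is 2.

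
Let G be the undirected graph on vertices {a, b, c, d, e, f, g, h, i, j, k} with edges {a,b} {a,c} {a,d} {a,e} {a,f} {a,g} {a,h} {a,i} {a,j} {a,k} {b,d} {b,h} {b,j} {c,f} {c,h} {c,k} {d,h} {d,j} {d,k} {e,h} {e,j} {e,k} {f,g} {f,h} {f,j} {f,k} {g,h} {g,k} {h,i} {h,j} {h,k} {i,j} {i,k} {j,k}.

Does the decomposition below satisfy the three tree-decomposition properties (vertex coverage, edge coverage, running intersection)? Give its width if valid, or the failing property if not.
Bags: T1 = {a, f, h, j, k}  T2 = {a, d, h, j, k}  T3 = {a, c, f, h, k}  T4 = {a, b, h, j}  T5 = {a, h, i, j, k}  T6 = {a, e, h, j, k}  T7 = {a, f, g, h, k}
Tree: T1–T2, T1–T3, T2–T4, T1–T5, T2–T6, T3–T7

No — edge (d,b) lies in no bag.

A tree decomposition must satisfy three properties: every vertex lies in some bag; for every edge, both endpoints lie together in some bag; and for every vertex, the bags containing it form a connected subtree. Here edge (d,b) lies in no bag, so the decomposition is invalid.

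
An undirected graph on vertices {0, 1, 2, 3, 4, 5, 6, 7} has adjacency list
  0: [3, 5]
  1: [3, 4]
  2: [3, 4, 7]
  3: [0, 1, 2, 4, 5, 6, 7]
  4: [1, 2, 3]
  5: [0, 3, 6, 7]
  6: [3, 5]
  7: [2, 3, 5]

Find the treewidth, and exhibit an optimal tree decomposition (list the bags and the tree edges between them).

Treewidth 2.
Bags: B1 = {0, 3, 5}  B2 = {3, 5, 7}  B3 = {2, 3, 7}  B4 = {2, 3, 4}  B5 = {1, 3, 4}  B6 = {3, 5, 6}
Tree: B1–B2, B2–B3, B3–B4, B4–B5, B2–B6

Every bag has size at most 3, so the width is 3 − 1 = 2 and tw(G) ≤ 2. For the lower bound, the 3 vertices {1, 3, 4} are pairwise adjacent, and any tree decomposition puts a clique entirely inside one bag — forcing width ≥ 2. Combining the bounds, tw(G) = 2.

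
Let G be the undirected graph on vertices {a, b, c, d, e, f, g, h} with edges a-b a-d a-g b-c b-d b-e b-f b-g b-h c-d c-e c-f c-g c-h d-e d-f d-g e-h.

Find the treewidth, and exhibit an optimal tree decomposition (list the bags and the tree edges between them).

Treewidth 3.
One optimal decomposition is:
Bags: B1 = {b, c, d, g}  B2 = {b, c, d, e}  B3 = {b, c, d, f}  B4 = {a, b, d, g}  B5 = {b, c, e, h}
Tree: B1–B2, B2–B3, B1–B4, B2–B5

The largest bag has 4 vertices, giving width 3; this decomposition certifies tw(G) ≤ 3. Conversely, {b, c, d, g} is a clique of size 4, and the vertices of any clique must share a bag in every tree decomposition; so some bag has ≥ 4 vertices and tw(G) ≥ 3. Therefore the treewidth is 3.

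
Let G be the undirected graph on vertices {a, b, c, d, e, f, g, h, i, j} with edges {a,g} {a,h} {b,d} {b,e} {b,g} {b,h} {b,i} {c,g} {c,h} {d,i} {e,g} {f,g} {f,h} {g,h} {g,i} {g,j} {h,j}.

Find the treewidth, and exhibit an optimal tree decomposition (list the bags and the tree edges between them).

The largest bag has 3 vertices, giving width 2; this decomposition certifies tw(G) ≤ 2. On the other hand G contains the 3-clique {b, d, i}. A clique must lie in a single bag of any decomposition, so no decomposition can have width below 2. Combining the bounds, tw(G) = 2.

Treewidth 2.
One such decomposition:
Bags: B1 = {b, g, i}  B2 = {b, g, h}  B3 = {a, g, h}  B4 = {g, h, j}  B5 = {c, g, h}  B6 = {f, g, h}  B7 = {b, d, i}  B8 = {b, e, g}
Tree: B1–B2, B2–B3, B2–B4, B3–B5, B4–B6, B1–B7, B1–B8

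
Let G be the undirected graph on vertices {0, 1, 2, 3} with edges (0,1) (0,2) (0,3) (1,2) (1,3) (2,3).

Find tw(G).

A width-3 tree decomposition is:
Bags: B1 = {0, 1, 2, 3}
Tree: (single bag)
A single bag containing all 4 vertices is trivially a valid decomposition of width 3. Conversely, {0, 1, 2, 3} is a clique of size 4, and the vertices of any clique must share a bag in every tree decomposition; so some bag has ≥ 4 vertices and tw(G) ≥ 3. Hence tw(G) = 3 exactly.

3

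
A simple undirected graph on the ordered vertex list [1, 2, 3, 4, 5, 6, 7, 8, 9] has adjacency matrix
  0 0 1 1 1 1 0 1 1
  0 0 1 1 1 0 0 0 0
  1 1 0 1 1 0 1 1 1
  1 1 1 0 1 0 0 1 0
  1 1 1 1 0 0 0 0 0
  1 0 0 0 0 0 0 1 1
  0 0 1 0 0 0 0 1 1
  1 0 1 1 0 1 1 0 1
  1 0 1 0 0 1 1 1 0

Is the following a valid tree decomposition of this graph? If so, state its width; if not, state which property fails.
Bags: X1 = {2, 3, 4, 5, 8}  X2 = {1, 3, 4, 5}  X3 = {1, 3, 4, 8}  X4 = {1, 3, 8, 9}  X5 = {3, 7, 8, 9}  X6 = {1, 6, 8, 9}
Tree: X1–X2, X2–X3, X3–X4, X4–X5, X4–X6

A tree decomposition must satisfy three properties: every vertex lies in some bag; for every edge, both endpoints lie together in some bag; and for every vertex, the bags containing it form a connected subtree. Here bags containing vertex 8 are not connected in the tree, so the decomposition is invalid.

No — bags containing vertex 8 are not connected in the tree.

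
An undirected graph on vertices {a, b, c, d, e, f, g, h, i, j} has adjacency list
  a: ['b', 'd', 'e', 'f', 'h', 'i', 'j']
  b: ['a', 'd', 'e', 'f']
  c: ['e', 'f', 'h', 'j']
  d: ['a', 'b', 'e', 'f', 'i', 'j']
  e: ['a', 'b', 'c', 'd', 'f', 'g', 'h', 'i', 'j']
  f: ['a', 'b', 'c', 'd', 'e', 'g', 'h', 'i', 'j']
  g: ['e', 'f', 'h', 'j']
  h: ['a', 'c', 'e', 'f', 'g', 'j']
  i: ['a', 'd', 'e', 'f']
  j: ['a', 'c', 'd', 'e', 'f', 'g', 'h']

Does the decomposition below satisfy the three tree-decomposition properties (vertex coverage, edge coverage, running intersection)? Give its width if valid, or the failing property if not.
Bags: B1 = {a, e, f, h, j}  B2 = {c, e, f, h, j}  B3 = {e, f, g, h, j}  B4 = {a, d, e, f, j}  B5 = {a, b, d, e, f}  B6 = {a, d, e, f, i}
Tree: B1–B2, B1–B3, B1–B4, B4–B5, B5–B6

Vertex coverage: the bags together contain {a, b, c, d, e, f, g, h, i, j}, the full vertex set. Edge coverage: each edge of G has both endpoints in at least one bag. Running intersection: for every vertex, the bags containing it form a connected subtree. All three properties hold, so this is a valid tree decomposition of width max|bag| − 1 = 4, and hence tw(G) ≤ 4.

Yes; width 4.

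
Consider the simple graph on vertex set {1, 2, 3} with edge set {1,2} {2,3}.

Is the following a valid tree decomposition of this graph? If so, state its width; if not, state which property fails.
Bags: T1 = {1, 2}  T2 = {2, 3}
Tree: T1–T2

Yes; width 1.

Every vertex of G appears in some bag (union = {1, 2, 3}); every edge is covered by a bag; and for each vertex v the set of bags containing v is connected in the bag tree. The decomposition is therefore valid. The largest bag has 2 vertices, so the width is 1.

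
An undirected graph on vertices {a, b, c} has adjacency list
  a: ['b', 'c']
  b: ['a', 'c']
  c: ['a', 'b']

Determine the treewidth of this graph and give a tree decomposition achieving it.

With just one bag of size 3, the width is 3 − 1 = 2, so tw(G) ≤ 2. For the lower bound, the 3 vertices {a, b, c} are pairwise adjacent, and any tree decomposition puts a clique entirely inside one bag — forcing width ≥ 2. The upper and lower bounds meet at 2, so that is the treewidth.

Treewidth 2.
One such decomposition:
Bags: B1 = {a, b, c}
Tree: (single bag)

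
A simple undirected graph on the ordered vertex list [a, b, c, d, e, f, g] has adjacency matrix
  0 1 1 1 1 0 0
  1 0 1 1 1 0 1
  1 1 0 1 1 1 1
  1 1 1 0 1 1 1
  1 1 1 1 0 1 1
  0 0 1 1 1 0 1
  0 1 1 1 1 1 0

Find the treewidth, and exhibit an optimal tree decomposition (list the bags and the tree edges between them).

The largest bag has 5 vertices, giving width 4; this decomposition certifies tw(G) ≤ 4. For the lower bound, the 5 vertices {c, d, e, f, g} are pairwise adjacent, and any tree decomposition puts a clique entirely inside one bag — forcing width ≥ 4. Combining the bounds, tw(G) = 4.

Treewidth 4.
One optimal decomposition is:
Bags: B1 = {b, c, d, e, g}  B2 = {a, b, c, d, e}  B3 = {c, d, e, f, g}
Tree: B1–B2, B1–B3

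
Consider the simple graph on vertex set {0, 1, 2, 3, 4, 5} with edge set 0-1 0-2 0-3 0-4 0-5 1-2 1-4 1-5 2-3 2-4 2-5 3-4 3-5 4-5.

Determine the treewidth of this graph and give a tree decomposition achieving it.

Each bag holds 5 vertices, so the decomposition has width 4, which upper-bounds the treewidth. On the other hand G contains the 5-clique {0, 1, 2, 4, 5}. A clique must lie in a single bag of any decomposition, so no decomposition can have width below 4. Combining the bounds, tw(G) = 4.

Treewidth 4.
Bags: B1 = {0, 1, 2, 4, 5}  B2 = {0, 2, 3, 4, 5}
Tree: B1–B2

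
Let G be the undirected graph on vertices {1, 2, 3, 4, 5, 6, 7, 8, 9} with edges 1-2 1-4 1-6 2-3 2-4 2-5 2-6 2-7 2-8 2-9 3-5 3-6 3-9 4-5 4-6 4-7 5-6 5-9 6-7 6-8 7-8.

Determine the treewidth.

3

A width-3 tree decomposition is:
Bags: B1 = {2, 6, 7, 8}  B2 = {2, 4, 6, 7}  B3 = {2, 4, 5, 6}  B4 = {2, 3, 5, 6}  B5 = {1, 2, 4, 6}  B6 = {2, 3, 5, 9}
Tree: B1–B2, B2–B3, B3–B4, B2–B5, B4–B6
The largest bag has 4 vertices, giving width 3; this decomposition certifies tw(G) ≤ 3. For the lower bound, the 4 vertices {2, 3, 5, 9} are pairwise adjacent, and any tree decomposition puts a clique entirely inside one bag — forcing width ≥ 3. The upper and lower bounds meet at 3, so that is the treewidth.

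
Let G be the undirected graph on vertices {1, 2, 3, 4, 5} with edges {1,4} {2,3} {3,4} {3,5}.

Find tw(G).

1

A width-1 tree decomposition is:
Bags: B1 = {3, 4}  B2 = {2, 3}  B3 = {3, 5}  B4 = {1, 4}
Tree: B1–B2, B1–B3, B1–B4
Each bag holds 2 vertices, so the decomposition has width 1, which upper-bounds the treewidth. Since G has at least one edge (e.g. 4–3), it is not an edgeless graph, so tw(G) ≥ 1. Hence tw(G) = 1 exactly.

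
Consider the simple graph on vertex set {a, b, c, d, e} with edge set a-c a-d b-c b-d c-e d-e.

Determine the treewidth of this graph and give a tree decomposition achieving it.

Every bag has size at most 3, so the width is 3 − 1 = 2 and tw(G) ≤ 2. For the lower bound, G contains the cycle b–c–e–d–b, so G is not a forest; only forests have treewidth ≤ 1, hence tw(G) ≥ 2. Combining the bounds, tw(G) = 2.

Treewidth 2.
One such decomposition:
Bags: B1 = {b, c, d}  B2 = {c, d, e}  B3 = {a, c, d}
Tree: B1–B2, B2–B3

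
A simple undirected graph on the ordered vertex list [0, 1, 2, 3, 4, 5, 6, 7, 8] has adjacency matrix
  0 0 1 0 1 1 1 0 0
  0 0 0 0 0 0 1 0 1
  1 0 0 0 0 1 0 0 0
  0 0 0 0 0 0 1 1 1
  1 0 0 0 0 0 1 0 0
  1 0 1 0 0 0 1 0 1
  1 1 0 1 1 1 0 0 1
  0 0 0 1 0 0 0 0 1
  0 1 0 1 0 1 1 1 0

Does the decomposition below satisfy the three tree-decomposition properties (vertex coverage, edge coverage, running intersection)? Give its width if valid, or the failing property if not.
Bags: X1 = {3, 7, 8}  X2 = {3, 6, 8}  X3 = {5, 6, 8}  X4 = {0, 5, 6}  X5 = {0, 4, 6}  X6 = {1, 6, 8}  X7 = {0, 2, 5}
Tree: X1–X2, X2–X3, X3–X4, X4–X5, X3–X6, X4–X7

Vertex coverage: the bags together contain {0, 1, 2, 3, 4, 5, 6, 7, 8}, the full vertex set. Edge coverage: each edge of G has both endpoints in at least one bag. Running intersection: for every vertex, the bags containing it form a connected subtree. All three properties hold, so this is a valid tree decomposition of width max|bag| − 1 = 2, and hence tw(G) ≤ 2.

Yes; width 2.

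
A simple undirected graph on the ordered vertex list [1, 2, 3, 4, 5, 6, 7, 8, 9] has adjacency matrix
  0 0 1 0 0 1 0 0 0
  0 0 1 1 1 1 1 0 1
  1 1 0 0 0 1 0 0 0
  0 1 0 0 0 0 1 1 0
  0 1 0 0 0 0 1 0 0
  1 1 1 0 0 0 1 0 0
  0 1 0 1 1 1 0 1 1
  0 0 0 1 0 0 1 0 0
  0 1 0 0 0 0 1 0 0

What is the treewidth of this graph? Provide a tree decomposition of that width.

Each bag holds 3 vertices, so the decomposition has width 2, which upper-bounds the treewidth. On the other hand G contains the 3-clique {4, 7, 8}. A clique must lie in a single bag of any decomposition, so no decomposition can have width below 2. Hence tw(G) = 2 exactly.

Treewidth 2.
Bags: B1 = {2, 6, 7}  B2 = {2, 3, 6}  B3 = {2, 4, 7}  B4 = {4, 7, 8}  B5 = {2, 5, 7}  B6 = {1, 3, 6}  B7 = {2, 7, 9}
Tree: B1–B2, B1–B3, B3–B4, B1–B5, B2–B6, B3–B7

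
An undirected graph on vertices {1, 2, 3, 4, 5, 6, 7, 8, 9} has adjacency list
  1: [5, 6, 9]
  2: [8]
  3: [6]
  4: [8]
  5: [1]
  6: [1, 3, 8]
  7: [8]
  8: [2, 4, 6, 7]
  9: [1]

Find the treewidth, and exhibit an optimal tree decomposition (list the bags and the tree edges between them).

Treewidth 1.
One optimal decomposition is:
Bags: B1 = {6, 8}  B2 = {1, 6}  B3 = {1, 5}  B4 = {1, 9}  B5 = {4, 8}  B6 = {7, 8}  B7 = {2, 8}  B8 = {3, 6}
Tree: B1–B2, B2–B3, B2–B4, B1–B5, B5–B6, B5–B7, B1–B8

Every bag has size at most 2, so the width is 2 − 1 = 1 and tw(G) ≤ 1. Any graph with an edge has treewidth ≥ 1, and G has the edge 6–8. Combining the bounds, tw(G) = 1.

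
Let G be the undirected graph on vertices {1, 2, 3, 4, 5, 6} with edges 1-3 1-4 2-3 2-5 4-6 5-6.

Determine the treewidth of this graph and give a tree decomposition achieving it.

Every bag has size at most 3, so the width is 3 − 1 = 2 and tw(G) ≤ 2. Since 1–3–2–5–6–4–1 is a cycle in G, G is not acyclic. Forests are exactly the graphs of treewidth ≤ 1, so tw(G) ≥ 2. Hence tw(G) = 2 exactly.

Treewidth 2.
One such decomposition:
Bags: B1 = {1, 2, 3}  B2 = {1, 2, 5}  B3 = {1, 5, 6}  B4 = {1, 4, 6}
Tree: B1–B2, B2–B3, B3–B4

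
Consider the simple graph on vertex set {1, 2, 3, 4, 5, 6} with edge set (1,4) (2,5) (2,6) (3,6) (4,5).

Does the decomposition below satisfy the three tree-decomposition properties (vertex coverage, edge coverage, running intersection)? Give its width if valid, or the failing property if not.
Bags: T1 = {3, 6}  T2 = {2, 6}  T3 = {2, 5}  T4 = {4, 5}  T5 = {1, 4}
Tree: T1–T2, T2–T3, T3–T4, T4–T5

Yes; width 1.

Checking the three conditions: (i) the bags cover all of {1, 2, 3, 4, 5, 6}; (ii) for each edge, some bag contains both endpoints; (iii) the bags containing any fixed vertex form a subtree. All hold, so the decomposition is valid with width 2 − 1 = 1.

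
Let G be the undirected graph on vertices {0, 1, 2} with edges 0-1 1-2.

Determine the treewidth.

1

A width-1 tree decomposition is:
Bags: B1 = {1, 2}  B2 = {0, 1}
Tree: B1–B2
Each bag holds 2 vertices, so the decomposition has width 1, which upper-bounds the treewidth. Since G has at least one edge (e.g. 2–1), it is not an edgeless graph, so tw(G) ≥ 1. The upper and lower bounds meet at 1, so that is the treewidth.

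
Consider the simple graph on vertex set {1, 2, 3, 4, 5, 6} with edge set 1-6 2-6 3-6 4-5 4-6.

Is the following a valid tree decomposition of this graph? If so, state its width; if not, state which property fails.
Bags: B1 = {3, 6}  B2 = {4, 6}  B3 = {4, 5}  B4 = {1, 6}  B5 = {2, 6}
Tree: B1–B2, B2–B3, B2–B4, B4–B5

Every vertex of G appears in some bag (union = {1, 2, 3, 4, 5, 6}); every edge is covered by a bag; and for each vertex v the set of bags containing v is connected in the bag tree. The decomposition is therefore valid. The largest bag has 2 vertices, so the width is 1.

Yes; width 1.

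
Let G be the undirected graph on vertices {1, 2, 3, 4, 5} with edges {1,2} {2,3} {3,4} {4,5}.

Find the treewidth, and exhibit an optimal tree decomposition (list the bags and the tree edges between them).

Treewidth 1.
One such decomposition:
Bags: B1 = {4, 5}  B2 = {3, 4}  B3 = {2, 3}  B4 = {1, 2}
Tree: B1–B2, B2–B3, B3–B4

The largest bag has 2 vertices, giving width 1; this decomposition certifies tw(G) ≤ 1. Since G has at least one edge (e.g. 5–4), it is not an edgeless graph, so tw(G) ≥ 1. Hence tw(G) = 1 exactly.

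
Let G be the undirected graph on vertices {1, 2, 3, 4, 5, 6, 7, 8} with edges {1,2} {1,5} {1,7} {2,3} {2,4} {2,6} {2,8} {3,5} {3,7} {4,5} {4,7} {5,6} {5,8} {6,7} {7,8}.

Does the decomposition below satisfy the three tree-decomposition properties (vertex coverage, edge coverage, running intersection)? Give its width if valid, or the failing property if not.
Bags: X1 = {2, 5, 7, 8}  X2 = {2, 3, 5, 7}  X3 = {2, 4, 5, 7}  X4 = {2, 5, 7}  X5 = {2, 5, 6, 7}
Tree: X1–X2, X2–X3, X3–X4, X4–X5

No — vertex 1 appears in no bag.

A tree decomposition must satisfy three properties: every vertex lies in some bag; for every edge, both endpoints lie together in some bag; and for every vertex, the bags containing it form a connected subtree. Here vertex 1 appears in no bag, so the decomposition is invalid.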